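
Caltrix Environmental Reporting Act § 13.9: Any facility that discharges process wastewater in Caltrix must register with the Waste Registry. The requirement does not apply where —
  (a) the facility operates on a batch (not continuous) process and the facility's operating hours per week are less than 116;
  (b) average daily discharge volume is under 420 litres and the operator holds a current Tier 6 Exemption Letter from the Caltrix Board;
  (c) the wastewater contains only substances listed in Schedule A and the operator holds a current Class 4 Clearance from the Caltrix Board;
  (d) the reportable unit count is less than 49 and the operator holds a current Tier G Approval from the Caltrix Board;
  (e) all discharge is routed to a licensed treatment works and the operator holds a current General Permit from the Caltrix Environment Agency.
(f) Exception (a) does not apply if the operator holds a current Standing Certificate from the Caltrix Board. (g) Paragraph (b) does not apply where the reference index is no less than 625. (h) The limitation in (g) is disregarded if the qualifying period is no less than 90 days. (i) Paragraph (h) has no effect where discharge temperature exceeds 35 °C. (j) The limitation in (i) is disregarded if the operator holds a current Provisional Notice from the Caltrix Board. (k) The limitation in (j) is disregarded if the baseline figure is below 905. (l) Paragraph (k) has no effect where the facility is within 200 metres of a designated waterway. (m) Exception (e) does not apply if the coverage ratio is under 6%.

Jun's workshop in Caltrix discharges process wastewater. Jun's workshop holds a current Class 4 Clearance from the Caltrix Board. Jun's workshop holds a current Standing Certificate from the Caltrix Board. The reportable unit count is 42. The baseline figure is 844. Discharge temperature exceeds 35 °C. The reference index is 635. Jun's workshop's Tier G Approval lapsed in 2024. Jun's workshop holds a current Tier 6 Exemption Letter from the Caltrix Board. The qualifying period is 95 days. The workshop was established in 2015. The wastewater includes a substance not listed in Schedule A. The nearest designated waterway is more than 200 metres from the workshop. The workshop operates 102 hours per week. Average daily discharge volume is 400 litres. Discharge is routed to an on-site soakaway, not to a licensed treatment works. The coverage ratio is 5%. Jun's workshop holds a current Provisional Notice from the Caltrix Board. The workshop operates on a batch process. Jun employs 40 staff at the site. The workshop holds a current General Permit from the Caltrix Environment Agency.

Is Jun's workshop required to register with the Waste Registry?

Yes — Jun's workshop must register with the Waste Registry.

Exception (a): the facility operates on a batch process; the facility's operating hours per week are 102, less than the 116 limit — every condition holds. But: (f) is engaged — a current Standing Certificate is held. (a) is therefore removed.
Exception (b)'s conditions are all satisfied: average daily discharge volume is 400 litres, under the 420 litres limit; a current Tier 6 Exemption Letter is held. Turning to paragraphs (g)–(l): (g) operates against (b): the reference index is 635, meeting the 625 threshold. (h) is triggered (the qualifying period is 95 days, meeting the 90 days threshold), but is overridden by (i): (i) is triggered — discharge temperature exceeds 35 °C. (j) would limit (i) — a current Provisional Notice is held — but (k) sets (j) aside: (k) is engaged — the baseline figure is 844, below the 905 limit. (l), which would lift (k), does not operate here — the workshop is more than 200 m from any designated waterway. So (b) is unavailable.
Exception (c) requires that the wastewater contains only substances listed in Schedule A; but the wastewater includes a non-Schedule-A substance, so (c) is unavailable.
Exception (d) fails — there is no Tier G Approval in force.
Exception (e) does not apply: discharge is not routed to a licensed treatment works.
No exception applies. The general rule governs.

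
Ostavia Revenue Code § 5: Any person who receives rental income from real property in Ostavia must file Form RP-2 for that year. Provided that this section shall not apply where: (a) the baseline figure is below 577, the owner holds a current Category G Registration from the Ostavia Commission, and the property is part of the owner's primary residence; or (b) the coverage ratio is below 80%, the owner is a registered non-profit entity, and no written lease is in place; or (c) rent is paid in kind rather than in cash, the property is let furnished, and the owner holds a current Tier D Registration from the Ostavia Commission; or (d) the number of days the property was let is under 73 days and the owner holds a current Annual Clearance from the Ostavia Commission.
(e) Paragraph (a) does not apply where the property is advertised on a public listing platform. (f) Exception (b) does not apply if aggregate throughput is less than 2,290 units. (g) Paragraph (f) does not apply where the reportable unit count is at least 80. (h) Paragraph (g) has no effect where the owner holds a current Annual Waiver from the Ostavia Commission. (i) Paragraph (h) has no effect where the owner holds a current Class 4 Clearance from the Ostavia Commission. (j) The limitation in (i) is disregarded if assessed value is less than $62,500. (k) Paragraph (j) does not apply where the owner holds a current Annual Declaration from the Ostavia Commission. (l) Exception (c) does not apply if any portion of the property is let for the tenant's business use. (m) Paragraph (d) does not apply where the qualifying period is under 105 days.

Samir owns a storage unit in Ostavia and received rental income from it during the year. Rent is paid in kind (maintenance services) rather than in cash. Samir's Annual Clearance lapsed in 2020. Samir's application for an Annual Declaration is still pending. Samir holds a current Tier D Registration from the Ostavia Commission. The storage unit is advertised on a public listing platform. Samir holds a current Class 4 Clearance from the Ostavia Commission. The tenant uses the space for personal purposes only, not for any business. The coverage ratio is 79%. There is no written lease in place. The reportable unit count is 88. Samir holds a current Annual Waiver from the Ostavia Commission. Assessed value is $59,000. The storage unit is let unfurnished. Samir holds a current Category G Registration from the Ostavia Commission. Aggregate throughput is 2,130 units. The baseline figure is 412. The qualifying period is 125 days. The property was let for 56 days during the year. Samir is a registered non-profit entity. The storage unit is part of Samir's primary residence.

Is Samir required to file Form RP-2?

Yes — Samir must file Form RP-2.

Exception (a) is satisfied on its face — the baseline figure is 412, below the 577 limit; a current Category G Registration is held; the storage unit is part of the primary residence. But applying paragraph (e): (e) is triggered — the property is publicly advertised. Exception (a) does not apply.
Exception (b)'s conditions are all satisfied: the coverage ratio is 79%, below the 80% limit; Samir is a registered non-profit; there is no written lease. However, paragraphs (f)–(k) must be considered: (f) is triggered — aggregate throughput is 2,130 units, less than the 2,290 units limit. (g) would limit (f) — the reportable unit count is 88, meeting the 80 threshold — but (h) sets (g) aside: (h) is triggered — a current Annual Waiver is held. (i) applies (a current Class 4 Clearance is held), but is itself disapplied by (j): (j) operates against (i): assessed value is $59,000, less than the $62,500 limit. (k) is not engaged (there is no Annual Declaration in force), so (j) stands. (b) is therefore removed.
Exception (c) does not apply: the property is let unfurnished.
Exception (d) requires that the owner holds a current Annual Clearance from the Ostavia Commission; but the Annual Clearance is not current, so (d) is unavailable.
No exception is made out. Samir falls within the general rule.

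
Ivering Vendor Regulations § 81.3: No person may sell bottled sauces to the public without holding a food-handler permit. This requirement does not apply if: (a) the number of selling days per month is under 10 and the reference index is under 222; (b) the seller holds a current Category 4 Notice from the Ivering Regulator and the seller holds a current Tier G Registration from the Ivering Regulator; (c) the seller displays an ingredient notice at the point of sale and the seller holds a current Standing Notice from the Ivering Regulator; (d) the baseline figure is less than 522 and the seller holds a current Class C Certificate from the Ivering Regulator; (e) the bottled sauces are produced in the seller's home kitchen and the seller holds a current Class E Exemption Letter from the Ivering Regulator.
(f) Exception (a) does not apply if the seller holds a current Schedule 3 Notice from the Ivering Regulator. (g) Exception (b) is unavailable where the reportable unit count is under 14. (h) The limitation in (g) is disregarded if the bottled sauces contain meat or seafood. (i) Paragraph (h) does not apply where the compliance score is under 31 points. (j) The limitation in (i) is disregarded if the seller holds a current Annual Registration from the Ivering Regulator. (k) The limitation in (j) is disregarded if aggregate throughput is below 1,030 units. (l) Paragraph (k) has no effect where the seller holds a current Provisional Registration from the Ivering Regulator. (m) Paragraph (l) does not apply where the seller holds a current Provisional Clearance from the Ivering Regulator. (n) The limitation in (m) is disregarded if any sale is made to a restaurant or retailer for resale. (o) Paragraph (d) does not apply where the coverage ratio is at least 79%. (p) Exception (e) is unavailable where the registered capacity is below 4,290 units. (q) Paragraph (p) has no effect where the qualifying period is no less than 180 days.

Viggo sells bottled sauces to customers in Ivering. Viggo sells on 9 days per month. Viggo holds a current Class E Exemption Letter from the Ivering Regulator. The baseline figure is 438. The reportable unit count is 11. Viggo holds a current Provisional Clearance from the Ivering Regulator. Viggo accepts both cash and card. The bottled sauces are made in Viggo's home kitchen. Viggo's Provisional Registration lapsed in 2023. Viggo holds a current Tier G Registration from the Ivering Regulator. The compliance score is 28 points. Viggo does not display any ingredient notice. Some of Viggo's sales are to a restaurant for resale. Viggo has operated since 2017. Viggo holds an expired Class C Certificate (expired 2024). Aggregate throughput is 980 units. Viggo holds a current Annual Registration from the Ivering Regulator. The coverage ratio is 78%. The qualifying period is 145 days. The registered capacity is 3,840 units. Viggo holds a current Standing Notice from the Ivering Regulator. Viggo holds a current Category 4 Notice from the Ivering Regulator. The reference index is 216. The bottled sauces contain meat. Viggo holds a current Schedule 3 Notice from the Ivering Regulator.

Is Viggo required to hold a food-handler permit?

Yes — Viggo must hold a food-handler permit.

Exception (a) is satisfied on its face — the number of selling days per month is 9, under the 10 limit; the reference index is 216, under the 222 limit. But applying paragraph (f): (f) applies — a current Schedule 3 Notice is held. So (a) is unavailable.
Exception (b)'s conditions are all satisfied: a current Category 4 Notice is held; a current Tier G Registration is held. However, paragraphs (g)–(n) must be considered: (g) applies — the reportable unit count is 11, under the 14 limit. (h) applies (the bottled sauces contain meat), but yields to (i): (i) applies — the compliance score is 28 points, under the 31 points limit. (j) applies (a current Annual Registration is held), but yields to (k): (k) operates against (j): aggregate throughput is 980 units, below the 1,030 units limit. (l), which would lift (k), is inapplicable — no current Provisional Registration is held. Exception (b) does not apply.
Exception (c) requires that the seller displays an ingredient notice at the point of sale; but no ingredient notice is displayed, so (c) is unavailable.
Exception (d) fails — the Class C Certificate is not current.
Exception (e) is satisfied on its face — the bottled sauces are home-kitchen produced; a current Class E Exemption Letter is held. Turning to paragraphs (p)–(q): (p) operates against (e): the registered capacity is 3,840 units, below the 4,290 units limit. (q) is inapplicable (the qualifying period is 145 days, short of 180 days), so (p) stands. (e) is therefore removed.
No exception displaces § 81.3.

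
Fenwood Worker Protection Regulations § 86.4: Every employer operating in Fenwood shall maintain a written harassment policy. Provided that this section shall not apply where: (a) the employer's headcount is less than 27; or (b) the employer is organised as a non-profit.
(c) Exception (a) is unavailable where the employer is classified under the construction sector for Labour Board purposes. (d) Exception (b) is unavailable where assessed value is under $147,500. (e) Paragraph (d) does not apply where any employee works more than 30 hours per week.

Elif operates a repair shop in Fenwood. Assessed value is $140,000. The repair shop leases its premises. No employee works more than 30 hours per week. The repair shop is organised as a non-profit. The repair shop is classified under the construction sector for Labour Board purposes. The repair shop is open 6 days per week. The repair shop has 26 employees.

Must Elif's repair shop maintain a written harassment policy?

All of (a)'s requirements are met (the employer's headcount is 26, less than the 27 limit). However, paragraph (c) must be considered: (c) applies — the repair shop is classified under the construction sector. (a) is therefore removed.
All of (b)'s requirements are met (the employer is a non-profit). Turning to paragraphs (d)–(e): (d) is engaged — assessed value is $140,000, under the $147,500 limit. (e), which would lift (d), is not engaged — no employee exceeds 30 hours/week. So (b) is unavailable.
None of the exceptions is available; § 86.4 applies in full.

Yes — Elif's repair shop must maintain a written harassment policy.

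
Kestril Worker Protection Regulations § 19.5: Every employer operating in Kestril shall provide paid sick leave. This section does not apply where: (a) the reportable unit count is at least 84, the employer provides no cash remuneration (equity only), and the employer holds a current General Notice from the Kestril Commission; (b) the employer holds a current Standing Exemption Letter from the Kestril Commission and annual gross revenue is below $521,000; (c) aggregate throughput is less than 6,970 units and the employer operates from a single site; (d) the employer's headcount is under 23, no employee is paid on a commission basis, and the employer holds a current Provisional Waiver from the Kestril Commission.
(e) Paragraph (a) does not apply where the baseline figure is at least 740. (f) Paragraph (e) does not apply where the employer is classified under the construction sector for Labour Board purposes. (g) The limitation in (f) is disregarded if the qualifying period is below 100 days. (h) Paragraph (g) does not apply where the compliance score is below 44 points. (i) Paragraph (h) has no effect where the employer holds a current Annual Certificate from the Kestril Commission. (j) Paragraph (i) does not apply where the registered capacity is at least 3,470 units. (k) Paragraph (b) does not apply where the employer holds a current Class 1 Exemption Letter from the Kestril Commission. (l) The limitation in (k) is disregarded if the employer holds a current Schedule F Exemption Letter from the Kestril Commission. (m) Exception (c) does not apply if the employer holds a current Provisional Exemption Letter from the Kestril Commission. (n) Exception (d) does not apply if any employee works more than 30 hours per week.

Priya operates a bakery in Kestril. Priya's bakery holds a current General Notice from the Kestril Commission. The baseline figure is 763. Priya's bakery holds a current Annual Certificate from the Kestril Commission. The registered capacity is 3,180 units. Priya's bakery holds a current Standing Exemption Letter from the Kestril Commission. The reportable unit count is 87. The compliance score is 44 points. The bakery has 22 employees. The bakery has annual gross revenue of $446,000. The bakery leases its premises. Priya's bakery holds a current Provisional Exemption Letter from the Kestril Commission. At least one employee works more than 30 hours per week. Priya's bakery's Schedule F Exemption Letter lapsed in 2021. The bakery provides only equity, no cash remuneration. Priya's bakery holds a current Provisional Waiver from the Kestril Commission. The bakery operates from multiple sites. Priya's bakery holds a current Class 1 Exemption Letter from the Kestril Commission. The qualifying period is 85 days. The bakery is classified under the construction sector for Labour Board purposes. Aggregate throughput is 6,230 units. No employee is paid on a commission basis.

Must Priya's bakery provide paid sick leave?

Exception (a) is satisfied on its face — the reportable unit count is 87, meeting the 84 threshold; remuneration is equity-only; a current General Notice is held. Turning to paragraphs (e)–(j): (e) is engaged — the baseline figure is 763, meeting the 740 threshold. (f) would limit (e) — the bakery is classified under the construction sector — but (g) sets (f) aside: (g) operates against (f): the qualifying period is 85 days, below the 100 days limit. (h) is not engaged (the compliance score is 44 points, not below 44 points), so (g) stands. (a) is therefore removed.
Exception (b)'s conditions are all satisfied: a current Standing Exemption Letter is held; annual gross revenue is $446,000, below the $521,000 limit. But applying paragraphs (k)–(l): (k) operates — a current Class 1 Exemption Letter is held. (l), which would lift (k), is not engaged — there is no Schedule F Exemption Letter in force. (b) is therefore removed.
Exception (c) requires that the employer operates from a single site; but the employer operates from multiple sites, so (c) is unavailable.
Exception (d): the employer's headcount is 22, under the 23 limit; no employee is paid on commission; a current Provisional Waiver is held — every condition holds. Turning to paragraph (n): (n) applies — at least one employee exceeds 30 hours/week. So (d) is unavailable.
None of the exceptions is available; § 19.5 applies in full.

Yes — Priya's bakery must provide paid sick leave.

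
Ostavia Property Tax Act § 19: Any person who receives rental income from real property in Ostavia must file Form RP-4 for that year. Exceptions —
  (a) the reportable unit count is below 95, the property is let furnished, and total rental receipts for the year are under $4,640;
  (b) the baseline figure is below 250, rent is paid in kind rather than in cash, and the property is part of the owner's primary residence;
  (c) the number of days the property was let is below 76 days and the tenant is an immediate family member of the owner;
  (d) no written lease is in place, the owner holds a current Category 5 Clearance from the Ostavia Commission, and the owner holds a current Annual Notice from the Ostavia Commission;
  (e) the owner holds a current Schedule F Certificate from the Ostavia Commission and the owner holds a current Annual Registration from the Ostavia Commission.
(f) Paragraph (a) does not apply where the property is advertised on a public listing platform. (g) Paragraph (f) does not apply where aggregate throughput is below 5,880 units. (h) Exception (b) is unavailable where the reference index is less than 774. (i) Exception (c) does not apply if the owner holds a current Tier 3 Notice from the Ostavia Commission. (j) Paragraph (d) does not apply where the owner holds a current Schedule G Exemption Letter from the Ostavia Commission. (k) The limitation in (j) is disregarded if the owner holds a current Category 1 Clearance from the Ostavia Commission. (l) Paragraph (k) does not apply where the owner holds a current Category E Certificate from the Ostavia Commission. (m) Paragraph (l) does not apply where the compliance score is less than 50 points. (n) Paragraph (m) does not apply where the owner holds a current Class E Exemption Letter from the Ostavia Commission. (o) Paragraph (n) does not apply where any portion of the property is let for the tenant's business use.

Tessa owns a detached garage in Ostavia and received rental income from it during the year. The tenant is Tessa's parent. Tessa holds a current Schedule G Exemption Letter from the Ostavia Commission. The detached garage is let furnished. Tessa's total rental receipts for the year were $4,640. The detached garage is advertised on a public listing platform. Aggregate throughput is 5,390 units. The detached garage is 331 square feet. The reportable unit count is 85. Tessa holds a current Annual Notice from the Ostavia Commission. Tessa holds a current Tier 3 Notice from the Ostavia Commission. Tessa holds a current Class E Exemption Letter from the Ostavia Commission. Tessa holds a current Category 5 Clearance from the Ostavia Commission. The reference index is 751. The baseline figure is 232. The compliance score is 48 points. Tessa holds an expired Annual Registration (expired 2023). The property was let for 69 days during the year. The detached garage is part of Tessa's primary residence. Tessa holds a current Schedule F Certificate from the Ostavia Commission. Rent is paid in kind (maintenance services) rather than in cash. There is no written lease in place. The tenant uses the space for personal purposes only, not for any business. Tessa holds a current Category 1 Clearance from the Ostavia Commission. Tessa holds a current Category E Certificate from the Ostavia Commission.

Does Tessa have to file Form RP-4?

Yes — Tessa must file Form RP-4.

Exception (a) fails — total rental receipts for the year are $4,640, not under $4,640.
Exception (b)'s conditions are all satisfied: the baseline figure is 232, below the 250 limit; rent is paid in kind; the detached garage is part of the primary residence. Turning to paragraph (h): (h) operates against (b): the reference index is 751, less than the 774 limit. Exception (b) does not apply.
Exception (c) is satisfied on its face — the number of days the property was let is 69 days, below the 76 days limit; the tenant is an immediate family member. However, paragraph (i) must be considered: (i) operates against (c): a current Tier 3 Notice is held. (c) is therefore removed.
Exception (d)'s conditions are all satisfied: there is no written lease; a current Category 5 Clearance is held; a current Annual Notice is held. However, paragraphs (j)–(o) must be considered: (j) operates against (d): a current Schedule G Exemption Letter is held. (k) would limit (j) — a current Category 1 Clearance is held — but (l) sets (k) aside: (l) is triggered — a current Category E Certificate is held. (m) is engaged (the compliance score is 48 points, less than the 50 points limit), but is set aside by (n): (n) operates against (m): a current Class E Exemption Letter is held. (o) is inapplicable (the space is used for personal purposes only), so (n) stands. Exception (d) does not apply.
Exception (e) requires that the owner holds a current Annual Registration from the Ostavia Commission; but there is no Annual Registration in force, so (e) is unavailable.
No exception applies. The general rule governs.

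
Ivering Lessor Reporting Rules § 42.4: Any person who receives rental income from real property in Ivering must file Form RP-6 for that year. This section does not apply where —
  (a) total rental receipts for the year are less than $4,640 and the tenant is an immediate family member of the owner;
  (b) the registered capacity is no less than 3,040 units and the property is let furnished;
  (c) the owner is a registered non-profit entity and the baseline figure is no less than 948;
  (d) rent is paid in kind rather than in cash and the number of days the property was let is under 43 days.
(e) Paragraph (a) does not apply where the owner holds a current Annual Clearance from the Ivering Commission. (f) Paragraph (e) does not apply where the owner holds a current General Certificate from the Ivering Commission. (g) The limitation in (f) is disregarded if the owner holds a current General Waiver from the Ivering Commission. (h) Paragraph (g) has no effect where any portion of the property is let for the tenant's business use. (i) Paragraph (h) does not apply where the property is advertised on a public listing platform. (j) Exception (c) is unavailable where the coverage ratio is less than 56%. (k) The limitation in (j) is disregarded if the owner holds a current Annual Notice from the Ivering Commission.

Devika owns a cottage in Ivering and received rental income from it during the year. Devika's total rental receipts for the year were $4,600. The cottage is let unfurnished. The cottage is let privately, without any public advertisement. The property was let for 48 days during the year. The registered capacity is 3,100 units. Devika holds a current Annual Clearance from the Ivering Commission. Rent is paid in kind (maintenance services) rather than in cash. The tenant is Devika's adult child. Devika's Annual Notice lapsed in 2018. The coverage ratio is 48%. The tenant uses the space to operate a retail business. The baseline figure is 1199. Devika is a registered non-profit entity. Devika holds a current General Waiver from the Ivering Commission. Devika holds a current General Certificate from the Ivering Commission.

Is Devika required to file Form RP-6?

No — exception (a) applies; Devika is not required to file Form RP-6.

Exception (a)'s conditions are all satisfied: total rental receipts for the year are $4,600, less than the $4,640 limit; the tenant is an immediate family member. Applying paragraphs (e)–(i): (e) operates (a current Annual Clearance is held), but is itself disapplied by (f): (f) operates against (e): a current General Certificate is held. (g) is triggered (a current General Waiver is held), but is displaced by (h): (h) is triggered — the space is let for business use. (i) is not engaged (the property is let privately without advertisement), so (h) stands. Exception (a) stands.
Exception (b) requires that the property is let furnished; but the property is let unfurnished, so (b) is unavailable.
All of (c)'s requirements are met (Devika is a registered non-profit; the baseline figure is 1,199, meeting the 948 threshold). However, paragraphs (j)–(k) must be considered: (j) operates — the coverage ratio is 48%, less than the 56% limit. (k) is not triggered (no current Annual Notice is held), so (j) stands. So (c) is unavailable.
Exception (d) fails — the number of days the property was let is 48 days, not under 43 days.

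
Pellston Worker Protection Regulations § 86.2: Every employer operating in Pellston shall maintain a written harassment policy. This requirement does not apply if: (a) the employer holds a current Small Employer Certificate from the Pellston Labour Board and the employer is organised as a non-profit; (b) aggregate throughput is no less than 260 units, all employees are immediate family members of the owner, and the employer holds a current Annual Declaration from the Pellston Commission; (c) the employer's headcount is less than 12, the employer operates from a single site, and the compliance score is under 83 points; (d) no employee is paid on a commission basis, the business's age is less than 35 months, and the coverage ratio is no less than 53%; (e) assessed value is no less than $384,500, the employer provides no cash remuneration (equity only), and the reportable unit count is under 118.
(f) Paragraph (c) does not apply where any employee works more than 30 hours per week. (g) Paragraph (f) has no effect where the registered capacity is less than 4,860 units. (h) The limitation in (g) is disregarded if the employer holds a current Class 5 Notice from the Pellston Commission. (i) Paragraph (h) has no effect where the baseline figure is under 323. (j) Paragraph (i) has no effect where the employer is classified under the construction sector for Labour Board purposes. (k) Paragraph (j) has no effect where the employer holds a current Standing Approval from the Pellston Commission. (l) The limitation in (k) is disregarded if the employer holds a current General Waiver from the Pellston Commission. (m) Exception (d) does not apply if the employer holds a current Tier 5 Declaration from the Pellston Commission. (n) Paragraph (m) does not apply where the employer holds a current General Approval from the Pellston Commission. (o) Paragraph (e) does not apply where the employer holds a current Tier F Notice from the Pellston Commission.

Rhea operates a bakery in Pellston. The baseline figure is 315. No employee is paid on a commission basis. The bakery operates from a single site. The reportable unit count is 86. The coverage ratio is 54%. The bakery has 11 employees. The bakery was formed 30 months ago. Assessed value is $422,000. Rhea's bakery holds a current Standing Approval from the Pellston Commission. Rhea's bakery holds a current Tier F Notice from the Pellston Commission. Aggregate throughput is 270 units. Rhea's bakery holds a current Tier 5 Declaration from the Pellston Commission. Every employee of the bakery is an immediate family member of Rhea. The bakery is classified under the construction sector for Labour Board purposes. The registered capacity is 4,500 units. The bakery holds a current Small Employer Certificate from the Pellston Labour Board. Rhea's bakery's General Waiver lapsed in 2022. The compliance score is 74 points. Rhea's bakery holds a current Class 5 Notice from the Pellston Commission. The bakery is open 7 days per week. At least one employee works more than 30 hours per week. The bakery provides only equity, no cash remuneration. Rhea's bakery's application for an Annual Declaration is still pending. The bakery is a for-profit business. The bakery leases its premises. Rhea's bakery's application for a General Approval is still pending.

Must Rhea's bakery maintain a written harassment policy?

Exception (a) does not apply: the employer is for-profit.
Exception (b) fails — no current Annual Declaration is held.
Exception (c): the employer's headcount is 11, less than the 12 limit; the employer operates from a single site; the compliance score is 74 points, under the 83 points limit — every condition holds. As to paragraphs (f)–(l): (f) would limit (c) — at least one employee exceeds 30 hours/week — but (g) sets (f) aside: (g) operates against (f): the registered capacity is 4,500 units, less than the 4,860 units limit. (h) operates (a current Class 5 Notice is held), but is displaced by (i): (i) is triggered — the baseline figure is 315, under the 323 limit. (j) is triggered (the bakery is classified under the construction sector), but yields to (k): (k) operates against (j): a current Standing Approval is held. (l), which would lift (k), does not operate here — there is no General Waiver in force. So (c) applies.
Exception (d): no employee is paid on commission; the business's age is 30 months, less than the 35 months limit; the coverage ratio is 54%, meeting the 53% threshold — every condition holds. But: (m) is triggered — a current Tier 5 Declaration is held. (n), which would lift (m), is not triggered — there is no General Approval in force. So (d) is unavailable.
Exception (e)'s conditions are all satisfied: assessed value is $422,000, meeting the $384,500 threshold; remuneration is equity-only; the reportable unit count is 86, under the 118 limit. But applying paragraph (o): (o) operates against (e): a current Tier F Notice is held. So (e) is unavailable.

No — exception (c) applies; Rhea's bakery is not required to maintain a written harassment policy.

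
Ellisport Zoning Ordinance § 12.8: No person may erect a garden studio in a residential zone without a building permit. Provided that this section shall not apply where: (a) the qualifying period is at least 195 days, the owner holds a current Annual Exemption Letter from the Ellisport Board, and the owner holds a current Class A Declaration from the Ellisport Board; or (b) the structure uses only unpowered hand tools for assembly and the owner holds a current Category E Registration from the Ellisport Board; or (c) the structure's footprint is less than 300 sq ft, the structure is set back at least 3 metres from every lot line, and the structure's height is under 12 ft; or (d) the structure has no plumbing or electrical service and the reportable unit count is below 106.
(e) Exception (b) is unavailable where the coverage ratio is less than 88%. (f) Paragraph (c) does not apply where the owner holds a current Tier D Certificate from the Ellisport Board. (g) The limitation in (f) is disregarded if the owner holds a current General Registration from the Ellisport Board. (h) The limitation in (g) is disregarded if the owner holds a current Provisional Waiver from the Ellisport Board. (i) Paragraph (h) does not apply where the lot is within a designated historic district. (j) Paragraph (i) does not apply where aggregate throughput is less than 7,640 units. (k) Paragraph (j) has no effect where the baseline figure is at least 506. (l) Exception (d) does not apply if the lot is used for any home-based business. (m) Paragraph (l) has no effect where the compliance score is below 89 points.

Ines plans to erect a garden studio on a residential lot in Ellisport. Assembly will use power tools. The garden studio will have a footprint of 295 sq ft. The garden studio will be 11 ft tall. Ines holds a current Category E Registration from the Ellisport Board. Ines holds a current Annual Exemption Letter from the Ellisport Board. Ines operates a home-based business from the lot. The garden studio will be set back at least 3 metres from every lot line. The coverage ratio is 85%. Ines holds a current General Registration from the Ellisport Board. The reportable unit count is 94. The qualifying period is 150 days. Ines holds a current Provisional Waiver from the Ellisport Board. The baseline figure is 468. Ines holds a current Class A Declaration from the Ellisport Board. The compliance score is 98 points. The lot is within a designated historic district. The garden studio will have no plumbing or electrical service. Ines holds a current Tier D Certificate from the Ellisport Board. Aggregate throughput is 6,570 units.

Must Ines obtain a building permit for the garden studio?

Exception (a) requires that the qualifying period is at least 195 days; but the qualifying period is 150 days, short of 195 days, so (a) is unavailable.
Exception (b) does not apply: assembly uses power tools.
Exception (c)'s conditions are all satisfied: the structure's footprint is 295 sq ft, less than the 300 sq ft limit; the setback is at least 3 m on every side; the structure's height is 11 ft, under the 12 ft limit. Turning to paragraphs (f)–(k): (f) operates against (c): a current Tier D Certificate is held. (g) would limit (f) — a current General Registration is held — but (h) sets (g) aside: (h) is triggered — a current Provisional Waiver is held. (i) is engaged (the lot is in a historic district), but is displaced by (j): (j) applies — aggregate throughput is 6,570 units, less than the 7,640 units limit. (k), which would lift (j), is inapplicable — the baseline figure is 468, short of 506. (c) is therefore removed.
Exception (d): there is no plumbing or electrical service; the reportable unit count is 94, below the 106 limit — every condition holds. However, paragraphs (l)–(m) must be considered: (l) operates against (d): a home-based business operates on the lot. (m), which would lift (l), is not triggered — the compliance score is 98 points, not below 89 points. (d) is therefore removed.
Every exception is unavailable, so the rule governs.

Yes — Ines must obtain a building permit.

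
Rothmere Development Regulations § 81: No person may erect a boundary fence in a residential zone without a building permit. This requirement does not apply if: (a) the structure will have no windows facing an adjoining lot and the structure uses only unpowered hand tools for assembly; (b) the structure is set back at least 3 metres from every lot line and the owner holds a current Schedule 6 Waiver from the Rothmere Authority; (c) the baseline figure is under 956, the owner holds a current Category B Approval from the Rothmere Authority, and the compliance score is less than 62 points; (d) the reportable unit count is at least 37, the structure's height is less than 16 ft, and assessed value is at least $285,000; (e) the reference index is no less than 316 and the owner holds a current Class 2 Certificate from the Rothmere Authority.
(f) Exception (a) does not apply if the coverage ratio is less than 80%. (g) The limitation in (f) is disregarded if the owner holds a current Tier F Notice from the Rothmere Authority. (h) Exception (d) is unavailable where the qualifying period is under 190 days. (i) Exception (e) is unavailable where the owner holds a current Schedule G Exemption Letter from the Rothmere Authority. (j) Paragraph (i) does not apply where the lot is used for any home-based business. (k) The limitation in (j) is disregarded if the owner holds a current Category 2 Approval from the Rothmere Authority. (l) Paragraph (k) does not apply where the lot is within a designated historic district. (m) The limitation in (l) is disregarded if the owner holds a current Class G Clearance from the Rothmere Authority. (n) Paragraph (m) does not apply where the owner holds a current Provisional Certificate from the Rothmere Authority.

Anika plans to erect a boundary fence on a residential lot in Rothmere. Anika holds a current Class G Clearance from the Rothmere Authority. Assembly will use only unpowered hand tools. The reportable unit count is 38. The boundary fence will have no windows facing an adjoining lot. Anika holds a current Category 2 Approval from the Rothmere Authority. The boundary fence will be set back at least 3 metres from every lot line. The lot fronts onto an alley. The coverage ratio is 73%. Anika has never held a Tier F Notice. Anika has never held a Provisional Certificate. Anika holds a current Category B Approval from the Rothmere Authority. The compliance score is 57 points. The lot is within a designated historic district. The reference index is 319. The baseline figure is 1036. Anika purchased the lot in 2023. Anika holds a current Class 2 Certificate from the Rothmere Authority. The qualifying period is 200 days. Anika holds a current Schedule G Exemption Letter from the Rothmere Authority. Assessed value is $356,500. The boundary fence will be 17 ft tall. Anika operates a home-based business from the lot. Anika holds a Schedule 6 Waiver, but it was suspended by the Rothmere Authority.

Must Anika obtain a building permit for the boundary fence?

Exception (a): no windows face an adjoining lot; assembly uses only hand tools — every condition holds. However, paragraphs (f)–(g) must be considered: (f) operates against (a): the coverage ratio is 73%, less than the 80% limit. (g), which would lift (f), does not operate here — the Tier F Notice is not current. So (a) is unavailable.
Exception (b) requires that the owner holds a current Schedule 6 Waiver from the Rothmere Authority; but the Schedule 6 Waiver is not current, so (b) is unavailable.
Exception (c) fails — the baseline figure is 1,036, not under 956.
Exception (d) fails — the structure's height is 17 ft, not less than 16 ft.
Exception (e) is satisfied on its face — the reference index is 319, meeting the 316 threshold; a current Class 2 Certificate is held. However, paragraphs (i)–(n) must be considered: (i) operates against (e): a current Schedule G Exemption Letter is held. (j) would limit (i) — a home-based business operates on the lot — but (k) sets (j) aside: (k) applies — a current Category 2 Approval is held. (l) would limit (k) — the lot is in a historic district — but (m) sets (l) aside: (m) operates against (l): a current Class G Clearance is held. (n) is inapplicable (there is no Provisional Certificate in force), so (m) stands. Exception (e) does not apply.
No exception is made out. Anika falls within the general rule.

Yes — Anika must obtain a building permit.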